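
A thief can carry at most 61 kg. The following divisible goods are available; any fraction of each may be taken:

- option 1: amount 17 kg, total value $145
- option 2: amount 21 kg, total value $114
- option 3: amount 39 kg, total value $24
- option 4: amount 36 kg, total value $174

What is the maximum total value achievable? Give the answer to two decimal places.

370.17

Take in order of value per unit:
- option 1 (145/17 per unit): all 17 → value 145, running total 145.00
- option 2 (114/21 per unit): all 21 → value 114, running total 259.00
- option 4 (174/36 per unit): 23 of 36 → value 23×174/36 = 111.1667, running total 370.17
Total 370.17.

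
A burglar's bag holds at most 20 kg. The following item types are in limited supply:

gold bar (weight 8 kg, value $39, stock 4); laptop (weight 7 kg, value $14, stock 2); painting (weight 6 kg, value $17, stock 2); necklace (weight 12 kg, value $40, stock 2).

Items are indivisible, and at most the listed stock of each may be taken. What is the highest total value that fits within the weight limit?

$79

Best selections within weight 20 and stock limits:
- 1×gold bar + 1×necklace: weight 20, value 79
- 2×gold bar: weight 16, value 78
Best: $79.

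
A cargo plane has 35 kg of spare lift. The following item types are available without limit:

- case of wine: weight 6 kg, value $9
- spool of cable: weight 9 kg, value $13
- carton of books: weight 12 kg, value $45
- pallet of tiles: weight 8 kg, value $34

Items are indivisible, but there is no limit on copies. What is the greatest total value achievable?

Best value-per-unit is pallet of tiles at 34/8, and filling with it alone uses weight 4×8=32. No mix of the others beats 4×34 = 136.

$136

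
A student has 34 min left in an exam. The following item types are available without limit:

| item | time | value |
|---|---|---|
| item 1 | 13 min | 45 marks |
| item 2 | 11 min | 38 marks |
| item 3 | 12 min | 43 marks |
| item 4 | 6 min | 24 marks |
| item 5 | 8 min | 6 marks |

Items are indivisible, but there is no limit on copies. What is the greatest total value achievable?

124 marks

Best value-per-unit is item 4 at 24/6; filling with it alone gives 5×24 = 120.
Optimal mix: 2×item 2 + 2×item 4 → time 34, value 124.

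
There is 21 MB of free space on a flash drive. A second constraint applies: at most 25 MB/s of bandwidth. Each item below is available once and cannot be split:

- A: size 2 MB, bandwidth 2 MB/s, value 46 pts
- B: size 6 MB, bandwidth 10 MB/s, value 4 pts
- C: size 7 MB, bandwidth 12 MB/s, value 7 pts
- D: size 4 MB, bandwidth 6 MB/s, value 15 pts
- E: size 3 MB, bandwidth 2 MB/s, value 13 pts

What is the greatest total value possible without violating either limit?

Feasible sets respecting both limits:
- A+C+D+E: size 16, bandwidth 22, value 81
- A+B+D+E: size 15, bandwidth 20, value 78
- A+D+E: size 9, bandwidth 10, value 74
Best: 81 pts.

81 pts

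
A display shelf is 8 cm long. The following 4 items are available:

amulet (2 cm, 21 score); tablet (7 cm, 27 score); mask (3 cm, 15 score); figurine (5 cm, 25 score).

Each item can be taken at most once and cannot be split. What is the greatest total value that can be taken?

46 score

Check high-value combinations within 8 cm:
- amulet+figurine: length 2+5=7, value 21+25=46
- mask+figurine: length 3+5=8, value 15+25=40
- amulet+mask: length 2+3=5, value 21+15=36
- tablet: length 7, value 27
Best: 46 score.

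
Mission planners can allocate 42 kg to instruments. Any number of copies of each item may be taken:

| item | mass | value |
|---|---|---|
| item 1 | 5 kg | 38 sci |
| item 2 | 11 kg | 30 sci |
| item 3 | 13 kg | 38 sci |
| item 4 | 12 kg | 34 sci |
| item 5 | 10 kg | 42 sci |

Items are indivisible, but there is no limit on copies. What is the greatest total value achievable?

Best value-per-unit is item 1 at 38/5, and filling with it alone uses mass 8×5=40. No mix of the others beats 8×38 = 304.

304 sci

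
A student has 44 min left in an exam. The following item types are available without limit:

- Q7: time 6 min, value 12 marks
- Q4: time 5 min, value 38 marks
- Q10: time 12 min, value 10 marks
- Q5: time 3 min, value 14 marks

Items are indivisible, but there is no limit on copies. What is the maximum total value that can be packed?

Best value-per-unit is Q4 at 38/5; filling with it alone gives 8×38 = 304.
Optimal mix: 8×Q4 + 1×Q5 → time 43, value 318.

318 marks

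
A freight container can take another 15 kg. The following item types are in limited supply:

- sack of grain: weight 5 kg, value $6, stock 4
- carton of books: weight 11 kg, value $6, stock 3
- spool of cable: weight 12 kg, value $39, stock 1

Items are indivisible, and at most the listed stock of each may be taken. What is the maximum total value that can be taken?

Best selections within weight 15 and stock limits:
- 1×spool of cable: weight 12, value 39
- 3×sack of grain: weight 15, value 18
- 2×sack of grain: weight 10, value 12
- 1×sack of grain: weight 5, value 6
Best: $39.

$39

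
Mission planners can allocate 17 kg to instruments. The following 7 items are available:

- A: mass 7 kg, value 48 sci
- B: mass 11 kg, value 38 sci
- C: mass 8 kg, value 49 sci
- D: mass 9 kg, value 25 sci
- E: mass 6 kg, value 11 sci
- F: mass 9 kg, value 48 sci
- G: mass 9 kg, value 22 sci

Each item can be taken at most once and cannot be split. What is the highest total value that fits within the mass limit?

97 sci

Check high-value combinations within 17 kg:
- A+C: mass 7+8=15, value 48+49=97
- C+F: mass 8+9=17, value 49+48=97
- A+F: mass 7+9=16, value 48+48=96
- C+D: mass 8+9=17, value 49+25=74
Best: 97 sci.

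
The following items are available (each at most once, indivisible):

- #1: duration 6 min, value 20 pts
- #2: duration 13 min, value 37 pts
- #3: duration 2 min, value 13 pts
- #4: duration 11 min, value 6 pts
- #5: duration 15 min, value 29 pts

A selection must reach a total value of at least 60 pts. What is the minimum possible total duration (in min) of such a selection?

21

Subsets with value ≥ 60, sorted by total duration:
- #1+#2+#3: duration 21, value 70
- #1+#3+#5: duration 23, value 62
Minimum duration: 21 min.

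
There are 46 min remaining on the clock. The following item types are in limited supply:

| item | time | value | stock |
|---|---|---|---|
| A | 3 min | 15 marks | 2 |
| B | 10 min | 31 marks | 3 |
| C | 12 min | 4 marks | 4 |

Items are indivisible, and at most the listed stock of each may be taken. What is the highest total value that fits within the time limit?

Best selections within time 46 and stock limits:
- 2×A + 3×B: time 36, value 123
- 1×A + 3×B + 1×C: time 45, value 112
- 1×A + 3×B: time 33, value 108
- 3×B + 1×C: time 42, value 97
Best: 123 marks.

123 marks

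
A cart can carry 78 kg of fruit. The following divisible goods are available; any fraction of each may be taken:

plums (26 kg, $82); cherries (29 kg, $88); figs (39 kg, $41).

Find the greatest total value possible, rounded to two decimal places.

Take in order of value per unit:
- plums (82/26 per unit): all 26 → value 82, running total 82.00
- cherries (88/29 per unit): all 29 → value 88, running total 170.00
- figs (41/39 per unit): 23 of 39 → value 23×41/39 = 24.1795, running total 194.18
Total 194.18.

194.18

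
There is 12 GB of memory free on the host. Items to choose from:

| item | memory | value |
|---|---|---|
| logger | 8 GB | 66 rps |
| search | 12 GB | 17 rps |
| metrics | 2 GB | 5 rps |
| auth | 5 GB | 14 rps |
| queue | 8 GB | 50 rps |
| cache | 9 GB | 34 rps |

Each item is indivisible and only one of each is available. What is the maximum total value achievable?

71 rps

Check high-value combinations within 12 GB:
- logger+metrics: memory 8+2=10, value 66+5=71
- logger: memory 8, value 66
- metrics+queue: memory 2+8=10, value 5+50=55
- queue: memory 8, value 50
- metrics+cache: memory 2+9=11, value 5+34=39
Best: 71 rps.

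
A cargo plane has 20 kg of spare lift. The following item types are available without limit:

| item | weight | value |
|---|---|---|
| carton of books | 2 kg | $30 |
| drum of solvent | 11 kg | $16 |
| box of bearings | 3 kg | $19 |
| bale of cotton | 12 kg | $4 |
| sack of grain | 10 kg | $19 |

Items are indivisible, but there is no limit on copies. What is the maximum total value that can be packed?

$300

Best value-per-unit is carton of books at 30/2, and filling with it alone uses weight 10×2=20. No mix of the others beats 10×30 = 300.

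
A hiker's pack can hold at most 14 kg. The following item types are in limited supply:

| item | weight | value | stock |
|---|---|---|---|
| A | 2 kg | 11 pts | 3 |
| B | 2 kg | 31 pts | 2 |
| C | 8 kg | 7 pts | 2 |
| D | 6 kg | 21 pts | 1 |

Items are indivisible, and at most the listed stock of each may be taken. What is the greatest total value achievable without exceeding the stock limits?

Best selections within weight 14 and stock limits:
- 2×A + 2×B + 1×D: weight 14, value 105
- 3×A + 2×B: weight 10, value 95
Best: 105 pts.

105 pts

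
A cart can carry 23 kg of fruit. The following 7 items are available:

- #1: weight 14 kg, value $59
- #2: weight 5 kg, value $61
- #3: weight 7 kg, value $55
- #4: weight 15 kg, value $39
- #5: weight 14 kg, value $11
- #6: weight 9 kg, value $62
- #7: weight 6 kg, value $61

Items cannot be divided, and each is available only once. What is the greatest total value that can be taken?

$184

Check high-value combinations within 23 kg:
- #2+#6+#7: weight 5+9+6=20, value 61+62+61=184
- #2+#3+#6: weight 5+7+9=21, value 61+55+62=178
- #3+#6+#7: weight 7+9+6=22, value 55+62+61=178
Best: $184.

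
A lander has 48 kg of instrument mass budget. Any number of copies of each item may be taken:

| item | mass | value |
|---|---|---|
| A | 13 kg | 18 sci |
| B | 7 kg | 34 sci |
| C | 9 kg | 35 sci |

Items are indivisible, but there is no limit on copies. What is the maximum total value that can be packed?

207 sci

Best value-per-unit is B at 34/7; filling with it alone gives 6×34 = 204.
Optimal mix: 3×B + 3×C → mass 48, value 207.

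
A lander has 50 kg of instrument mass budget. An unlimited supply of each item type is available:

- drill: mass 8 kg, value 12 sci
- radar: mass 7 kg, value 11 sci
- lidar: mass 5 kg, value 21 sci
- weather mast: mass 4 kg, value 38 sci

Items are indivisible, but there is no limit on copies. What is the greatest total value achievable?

456 sci

Best value-per-unit is weather mast at 38/4, and filling with it alone uses mass 12×4=48. No mix of the others beats 12×38 = 456.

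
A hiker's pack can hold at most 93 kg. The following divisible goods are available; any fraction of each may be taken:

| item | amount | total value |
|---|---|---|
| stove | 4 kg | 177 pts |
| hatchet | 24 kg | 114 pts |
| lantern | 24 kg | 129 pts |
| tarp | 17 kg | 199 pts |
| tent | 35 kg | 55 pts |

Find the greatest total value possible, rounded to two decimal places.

656.71

Take in order of value per unit:
- stove (177/4 per unit): all 4 → value 177, running total 177.00
- tarp (199/17 per unit): all 17 → value 199, running total 376.00
- lantern (129/24 per unit): all 24 → value 129, running total 505.00
- hatchet (114/24 per unit): all 24 → value 114, running total 619.00
- tent (55/35 per unit): 24 of 35 → value 24×55/35 = 37.7143, running total 656.71
Total 656.71.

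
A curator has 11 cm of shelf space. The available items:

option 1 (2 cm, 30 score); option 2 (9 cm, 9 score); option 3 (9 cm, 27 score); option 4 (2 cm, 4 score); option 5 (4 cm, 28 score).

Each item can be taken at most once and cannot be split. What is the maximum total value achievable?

Check high-value combinations within 11 cm:
- option 1+option 4+option 5: length 2+2+4=8, value 30+4+28=62
- option 1+option 5: length 2+4=6, value 30+28=58
- option 1+option 3: length 2+9=11, value 30+27=57
- option 1+option 2: length 2+9=11, value 30+9=39
Best: 62 score.

62 score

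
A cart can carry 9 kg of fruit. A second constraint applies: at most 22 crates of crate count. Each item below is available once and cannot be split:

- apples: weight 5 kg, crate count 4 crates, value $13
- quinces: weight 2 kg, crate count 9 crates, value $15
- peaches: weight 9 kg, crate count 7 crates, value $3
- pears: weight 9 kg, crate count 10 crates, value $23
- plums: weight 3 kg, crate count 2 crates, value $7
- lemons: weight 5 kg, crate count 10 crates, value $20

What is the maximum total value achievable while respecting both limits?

Feasible sets respecting both limits:
- quinces+lemons: weight 7, crate count 19, value 35
- apples+quinces: weight 7, crate count 13, value 28
- plums+lemons: weight 8, crate count 12, value 27
- pears: weight 9, crate count 10, value 23
Best: $35.

$35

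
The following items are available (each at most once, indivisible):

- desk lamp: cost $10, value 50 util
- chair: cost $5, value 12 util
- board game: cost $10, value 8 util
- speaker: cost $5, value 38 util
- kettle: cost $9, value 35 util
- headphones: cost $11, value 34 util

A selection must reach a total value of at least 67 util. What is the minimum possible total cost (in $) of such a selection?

Subsets with value ≥ 67, sorted by total cost:
- speaker+kettle: cost 14, value 73
- desk lamp+speaker: cost 15, value 88
Minimum cost: 14 $.

14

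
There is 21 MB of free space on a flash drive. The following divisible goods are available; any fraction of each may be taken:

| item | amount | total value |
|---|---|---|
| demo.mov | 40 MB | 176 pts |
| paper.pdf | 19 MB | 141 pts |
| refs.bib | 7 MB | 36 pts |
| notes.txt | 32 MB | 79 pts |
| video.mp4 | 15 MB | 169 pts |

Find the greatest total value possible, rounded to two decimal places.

213.53

Take in order of value per unit:
- video.mp4 (169/15 per unit): all 15 → value 169, running total 169.00
- paper.pdf (141/19 per unit): 6 of 19 → value 6×141/19 = 44.5263, running total 213.53
Total 213.53.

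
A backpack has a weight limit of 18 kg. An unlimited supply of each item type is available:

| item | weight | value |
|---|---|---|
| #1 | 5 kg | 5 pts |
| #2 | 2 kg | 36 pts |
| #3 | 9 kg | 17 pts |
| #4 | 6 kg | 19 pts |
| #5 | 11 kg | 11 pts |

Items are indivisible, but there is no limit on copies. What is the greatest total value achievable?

Best value-per-unit is #2 at 36/2, and filling with it alone uses weight 9×2=18. No mix of the others beats 9×36 = 324.

324 pts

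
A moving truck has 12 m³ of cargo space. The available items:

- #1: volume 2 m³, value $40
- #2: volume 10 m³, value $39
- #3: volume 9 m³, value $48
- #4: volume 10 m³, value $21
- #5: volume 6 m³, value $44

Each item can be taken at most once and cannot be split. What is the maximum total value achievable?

$88

Check high-value combinations within 12 m³:
- #1+#3: volume 2+9=11, value 40+48=88
- #1+#5: volume 2+6=8, value 40+44=84
- #1+#2: volume 2+10=12, value 40+39=79
Best: $88.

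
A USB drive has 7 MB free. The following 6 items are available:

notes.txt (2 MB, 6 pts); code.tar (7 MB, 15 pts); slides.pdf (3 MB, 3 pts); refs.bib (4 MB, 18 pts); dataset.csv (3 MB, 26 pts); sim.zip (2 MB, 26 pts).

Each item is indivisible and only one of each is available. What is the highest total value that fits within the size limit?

Check high-value combinations within 7 MB:
- notes.txt+dataset.csv+sim.zip: size 2+3+2=7, value 6+26+26=58
- dataset.csv+sim.zip: size 3+2=5, value 26+26=52
- refs.bib+sim.zip: size 4+2=6, value 18+26=44
- refs.bib+dataset.csv: size 4+3=7, value 18+26=44
- notes.txt+slides.pdf+sim.zip: size 2+3+2=7, value 6+3+26=35
Best: 58 pts.

58 pts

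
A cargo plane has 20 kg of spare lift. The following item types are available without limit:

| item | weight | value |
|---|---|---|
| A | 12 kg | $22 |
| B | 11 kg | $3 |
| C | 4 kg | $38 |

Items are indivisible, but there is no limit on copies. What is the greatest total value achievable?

$190

Best value-per-unit is C at 38/4, and filling with it alone uses weight 5×4=20. No mix of the others beats 5×38 = 190.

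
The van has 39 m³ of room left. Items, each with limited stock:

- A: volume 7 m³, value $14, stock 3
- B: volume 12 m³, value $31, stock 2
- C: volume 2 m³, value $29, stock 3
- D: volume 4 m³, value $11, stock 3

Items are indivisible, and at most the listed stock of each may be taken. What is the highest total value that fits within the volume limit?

$171

Best selections within volume 39 and stock limits:
- 2×B + 3×C + 2×D: volume 38, value 171
- 1×A + 1×B + 3×C + 3×D: volume 37, value 165
- 1×A + 2×B + 3×C: volume 37, value 163
- 3×A + 3×C + 3×D: volume 39, value 162
Best: $171.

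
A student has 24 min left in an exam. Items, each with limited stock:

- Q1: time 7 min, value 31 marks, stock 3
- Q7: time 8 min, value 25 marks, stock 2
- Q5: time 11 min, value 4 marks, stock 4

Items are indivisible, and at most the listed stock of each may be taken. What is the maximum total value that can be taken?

Best selections within time 24 and stock limits:
- 3×Q1: time 21, value 93
- 2×Q1 + 1×Q7: time 22, value 87
Best: 93 marks.

93 marks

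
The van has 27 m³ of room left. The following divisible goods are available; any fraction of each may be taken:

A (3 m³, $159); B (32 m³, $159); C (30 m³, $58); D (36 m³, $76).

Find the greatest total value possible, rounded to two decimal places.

Take in order of value per unit:
- A (159/3 per unit): all 3 → value 159, running total 159.00
- B (159/32 per unit): 24 of 32 → value 24×159/32 = 119.2500, running total 278.25
Total 278.25.

278.25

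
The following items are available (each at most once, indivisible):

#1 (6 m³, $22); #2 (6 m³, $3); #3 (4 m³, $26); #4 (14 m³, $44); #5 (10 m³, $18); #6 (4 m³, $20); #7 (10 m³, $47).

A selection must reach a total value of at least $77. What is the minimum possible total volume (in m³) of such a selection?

18

Subsets with value ≥ 77, sorted by total volume:
- #3+#6+#7: volume 18, value 93
- #1+#3+#7: volume 20, value 95
- #1+#6+#7: volume 20, value 89
Minimum volume: 18 m³.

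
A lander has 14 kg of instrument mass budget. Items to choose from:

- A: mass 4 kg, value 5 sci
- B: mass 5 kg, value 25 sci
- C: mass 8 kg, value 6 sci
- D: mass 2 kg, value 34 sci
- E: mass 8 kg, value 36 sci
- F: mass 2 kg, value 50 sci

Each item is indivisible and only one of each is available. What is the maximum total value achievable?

Check high-value combinations within 14 kg:
- D+E+F: mass 2+8+2=12, value 34+36+50=120
- A+B+D+F: mass 4+5+2+2=13, value 5+25+34+50=114
- B+D+F: mass 5+2+2=9, value 25+34+50=109
- A+E+F: mass 4+8+2=14, value 5+36+50=91
- C+D+F: mass 8+2+2=12, value 6+34+50=90
Best: 120 sci.

120 sci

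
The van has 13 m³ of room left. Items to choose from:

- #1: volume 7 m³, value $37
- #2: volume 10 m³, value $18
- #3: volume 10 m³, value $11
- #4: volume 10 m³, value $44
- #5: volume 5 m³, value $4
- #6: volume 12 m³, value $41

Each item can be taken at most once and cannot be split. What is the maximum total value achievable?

$44

Check high-value combinations within 13 m³:
- #4: volume 10, value 44
- #1+#5: volume 7+5=12, value 37+4=41
- #6: volume 12, value 41
- #1: volume 7, value 37
- #2: volume 10, value 18
Best: $44.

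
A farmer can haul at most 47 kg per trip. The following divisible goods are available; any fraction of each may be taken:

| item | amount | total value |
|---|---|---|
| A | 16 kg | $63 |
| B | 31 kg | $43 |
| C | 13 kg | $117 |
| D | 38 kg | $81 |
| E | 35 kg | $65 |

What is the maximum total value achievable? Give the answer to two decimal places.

218.37

Take in order of value per unit:
- C (117/13 per unit): all 13 → value 117, running total 117.00
- A (63/16 per unit): all 16 → value 63, running total 180.00
- D (81/38 per unit): 18 of 38 → value 18×81/38 = 38.3684, running total 218.37
Total 218.37.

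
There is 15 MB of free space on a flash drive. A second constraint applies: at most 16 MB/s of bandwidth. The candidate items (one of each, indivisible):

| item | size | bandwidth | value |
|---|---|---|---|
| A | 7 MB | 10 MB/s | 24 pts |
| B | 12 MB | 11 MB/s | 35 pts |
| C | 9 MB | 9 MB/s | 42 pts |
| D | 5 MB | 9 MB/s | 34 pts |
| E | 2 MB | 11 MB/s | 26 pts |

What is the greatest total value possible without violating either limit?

42 pts

Feasible sets respecting both limits:
- C: size 9, bandwidth 9, value 42
- B: size 12, bandwidth 11, value 35
- D: size 5, bandwidth 9, value 34
Best: 42 pts.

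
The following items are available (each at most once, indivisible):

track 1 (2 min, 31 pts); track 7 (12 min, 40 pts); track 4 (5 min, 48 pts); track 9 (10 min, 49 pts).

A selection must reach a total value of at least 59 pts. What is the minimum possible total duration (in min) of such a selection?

7

Subsets with value ≥ 59, sorted by total duration:
- track 1+track 4: duration 7, value 79
- track 1+track 9: duration 12, value 80
Minimum duration: 7 min.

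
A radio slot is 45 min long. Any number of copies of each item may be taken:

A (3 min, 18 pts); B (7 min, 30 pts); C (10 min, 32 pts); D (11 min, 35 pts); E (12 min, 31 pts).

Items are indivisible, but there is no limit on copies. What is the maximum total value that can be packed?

Best value-per-unit is A at 18/3, and filling with it alone uses duration 15×3=45. No mix of the others beats 15×18 = 270.

270 pts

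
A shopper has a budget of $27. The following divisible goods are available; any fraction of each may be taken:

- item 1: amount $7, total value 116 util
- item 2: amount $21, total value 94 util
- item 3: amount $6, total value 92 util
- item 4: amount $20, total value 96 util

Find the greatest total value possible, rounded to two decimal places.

275.20

Take in order of value per unit:
- item 1 (116/7 per unit): all 7 → value 116, running total 116.00
- item 3 (92/6 per unit): all 6 → value 92, running total 208.00
- item 4 (96/20 per unit): 14 of 20 → value 14×96/20 = 67.2000, running total 275.20
Total 275.20.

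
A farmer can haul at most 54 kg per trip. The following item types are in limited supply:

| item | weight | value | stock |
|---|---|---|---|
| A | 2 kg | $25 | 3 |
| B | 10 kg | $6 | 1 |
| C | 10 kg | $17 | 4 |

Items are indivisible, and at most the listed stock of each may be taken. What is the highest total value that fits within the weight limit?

Top feasible selections:
- 3×A + 4×C: weight 46, value 143
- 3×A + 1×B + 3×C: weight 46, value 132
- 3×A + 3×C: weight 36, value 126
- 2×A + 1×B + 4×C: weight 54, value 124
Best: $143.

$143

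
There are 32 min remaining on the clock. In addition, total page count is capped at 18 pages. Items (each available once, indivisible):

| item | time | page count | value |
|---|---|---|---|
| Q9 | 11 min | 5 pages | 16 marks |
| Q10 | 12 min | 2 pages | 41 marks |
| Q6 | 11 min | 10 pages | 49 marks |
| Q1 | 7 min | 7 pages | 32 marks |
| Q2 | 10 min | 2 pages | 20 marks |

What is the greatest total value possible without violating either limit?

93 marks

Feasible sets respecting both limits:
- Q10+Q1+Q2: time 29, page count 11, value 93
- Q10+Q6: time 23, page count 12, value 90
- Q9+Q10+Q1: time 30, page count 14, value 89
Best: 93 marks.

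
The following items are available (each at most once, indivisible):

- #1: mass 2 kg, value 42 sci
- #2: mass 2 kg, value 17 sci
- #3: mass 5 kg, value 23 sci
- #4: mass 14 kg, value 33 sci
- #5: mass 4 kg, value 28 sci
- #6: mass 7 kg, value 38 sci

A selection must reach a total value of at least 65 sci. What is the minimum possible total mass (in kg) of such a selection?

Subsets with value ≥ 65, sorted by total mass:
- #1+#5: mass 6, value 70
- #1+#3: mass 7, value 65
- #1+#2+#5: mass 8, value 87
- #1+#2+#3: mass 9, value 82
Minimum mass: 6 kg.

6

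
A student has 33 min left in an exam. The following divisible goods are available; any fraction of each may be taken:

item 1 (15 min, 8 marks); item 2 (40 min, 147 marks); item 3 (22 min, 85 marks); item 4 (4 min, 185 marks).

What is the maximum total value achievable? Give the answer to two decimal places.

295.73

Take in order of value per unit:
- item 4 (185/4 per unit): all 4 → value 185, running total 185.00
- item 3 (85/22 per unit): all 22 → value 85, running total 270.00
- item 2 (147/40 per unit): 7 of 40 → value 7×147/40 = 25.7250, running total 295.73
Total 295.73.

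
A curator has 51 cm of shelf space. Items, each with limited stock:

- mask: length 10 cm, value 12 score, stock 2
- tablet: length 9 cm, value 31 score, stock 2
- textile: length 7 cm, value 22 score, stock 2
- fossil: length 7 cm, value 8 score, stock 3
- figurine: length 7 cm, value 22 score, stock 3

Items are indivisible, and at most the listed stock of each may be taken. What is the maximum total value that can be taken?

Best selections within length 51 and stock limits:
- 2×tablet + 1×textile + 3×figurine: length 46, value 150
- 2×tablet + 2×textile + 2×figurine: length 46, value 150
- 1×tablet + 2×textile + 1×fossil + 3×figurine: length 51, value 149
Best: 150 score.

150 score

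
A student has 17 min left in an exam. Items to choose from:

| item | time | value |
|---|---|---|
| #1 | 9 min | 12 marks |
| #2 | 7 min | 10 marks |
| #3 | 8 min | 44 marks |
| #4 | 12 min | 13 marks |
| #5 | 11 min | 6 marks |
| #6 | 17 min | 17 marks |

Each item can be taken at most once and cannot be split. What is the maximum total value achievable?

This is a 0/1 knapsack; check combinations near the capacity.
- #1+#3: time 9+8=17, value 12+44=56
- #2+#3: time 7+8=15, value 10+44=54
- #3: time 8, value 44
Best: 56 marks.

56 marks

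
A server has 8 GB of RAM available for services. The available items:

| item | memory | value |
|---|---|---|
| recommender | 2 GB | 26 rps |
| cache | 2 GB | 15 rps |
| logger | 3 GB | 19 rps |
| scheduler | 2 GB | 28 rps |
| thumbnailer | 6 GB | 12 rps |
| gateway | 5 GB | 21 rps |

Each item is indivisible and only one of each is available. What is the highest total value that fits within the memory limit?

Check high-value combinations within 8 GB:
- recommender+logger+scheduler: memory 2+3+2=7, value 26+19+28=73
- recommender+cache+scheduler: memory 2+2+2=6, value 26+15+28=69
- cache+logger+scheduler: memory 2+3+2=7, value 15+19+28=62
- recommender+cache+logger: memory 2+2+3=7, value 26+15+19=60
- recommender+scheduler: memory 2+2=4, value 26+28=54
Best: 73 rps.

73 rps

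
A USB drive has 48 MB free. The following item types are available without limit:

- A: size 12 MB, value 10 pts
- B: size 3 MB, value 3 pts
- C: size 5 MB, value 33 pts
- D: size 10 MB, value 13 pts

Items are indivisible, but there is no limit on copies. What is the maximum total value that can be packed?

Best value-per-unit is C at 33/5; filling with it alone gives 9×33 = 297.
Optimal mix: 1×B + 9×C → size 48, value 300.

300 pts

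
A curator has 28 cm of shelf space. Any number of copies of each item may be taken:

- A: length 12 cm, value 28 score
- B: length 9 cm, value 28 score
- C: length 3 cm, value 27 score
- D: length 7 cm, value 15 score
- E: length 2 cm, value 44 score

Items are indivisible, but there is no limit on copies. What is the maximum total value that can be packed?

Best value-per-unit is E at 44/2, and filling with it alone uses length 14×2=28. No mix of the others beats 14×44 = 616.

616 score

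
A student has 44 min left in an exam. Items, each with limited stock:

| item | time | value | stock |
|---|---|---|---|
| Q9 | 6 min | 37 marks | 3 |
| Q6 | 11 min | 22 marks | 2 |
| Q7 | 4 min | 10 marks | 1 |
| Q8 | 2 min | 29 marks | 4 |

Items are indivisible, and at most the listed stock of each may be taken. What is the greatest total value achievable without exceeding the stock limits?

Top feasible selections:
- 3×Q9 + 1×Q6 + 1×Q7 + 4×Q8: time 41, value 259
- 3×Q9 + 1×Q6 + 4×Q8: time 37, value 249
Best: 259 marks.

259 marks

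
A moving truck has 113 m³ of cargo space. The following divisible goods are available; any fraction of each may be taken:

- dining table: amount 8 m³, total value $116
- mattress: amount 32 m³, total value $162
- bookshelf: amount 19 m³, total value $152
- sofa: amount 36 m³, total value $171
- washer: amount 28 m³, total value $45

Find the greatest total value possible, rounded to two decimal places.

Take in order of value per unit:
- dining table (116/8 per unit): all 8 → value 116, running total 116.00
- bookshelf (152/19 per unit): all 19 → value 152, running total 268.00
- mattress (162/32 per unit): all 32 → value 162, running total 430.00
- sofa (171/36 per unit): all 36 → value 171, running total 601.00
- washer (45/28 per unit): 18 of 28 → value 18×45/28 = 28.9286, running total 629.93
Total 629.93.

629.93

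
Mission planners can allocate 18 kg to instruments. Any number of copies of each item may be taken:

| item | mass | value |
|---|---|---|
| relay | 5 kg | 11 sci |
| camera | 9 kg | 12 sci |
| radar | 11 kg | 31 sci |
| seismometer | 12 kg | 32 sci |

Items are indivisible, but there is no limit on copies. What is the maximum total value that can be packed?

43 sci

Best value-per-unit is radar at 31/11; filling with it alone gives 1×31 = 31.
Optimal mix: 1×relay + 1×seismometer → mass 17, value 43.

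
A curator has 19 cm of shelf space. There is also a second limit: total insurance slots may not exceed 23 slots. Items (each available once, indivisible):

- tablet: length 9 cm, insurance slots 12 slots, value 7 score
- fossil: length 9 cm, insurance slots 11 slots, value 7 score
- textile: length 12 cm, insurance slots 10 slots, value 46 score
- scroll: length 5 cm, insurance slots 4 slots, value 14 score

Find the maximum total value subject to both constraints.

Feasible sets respecting both limits:
- textile+scroll: length 17, insurance slots 14, value 60
- textile: length 12, insurance slots 10, value 46
- tablet+scroll: length 14, insurance slots 16, value 21
- fossil+scroll: length 14, insurance slots 15, value 21
Best: 60 score.

60 score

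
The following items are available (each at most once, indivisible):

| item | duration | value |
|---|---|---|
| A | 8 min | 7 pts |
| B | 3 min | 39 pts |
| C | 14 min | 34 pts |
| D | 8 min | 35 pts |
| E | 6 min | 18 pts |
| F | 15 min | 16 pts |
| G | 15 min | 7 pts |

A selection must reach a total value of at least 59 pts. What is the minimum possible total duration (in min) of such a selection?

Subsets with value ≥ 59, sorted by total duration:
- B+D: duration 11, value 74
- B+D+E: duration 17, value 92
- B+C: duration 17, value 73
- A+B+E: duration 17, value 64
Minimum duration: 11 min.

11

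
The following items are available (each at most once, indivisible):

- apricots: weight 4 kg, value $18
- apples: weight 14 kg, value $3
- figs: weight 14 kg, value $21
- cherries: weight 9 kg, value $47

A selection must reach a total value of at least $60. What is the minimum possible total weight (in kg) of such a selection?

Subsets with value ≥ 60, sorted by total weight:
- apricots+cherries: weight 13, value 65
- figs+cherries: weight 23, value 68
Minimum weight: 13 kg.

13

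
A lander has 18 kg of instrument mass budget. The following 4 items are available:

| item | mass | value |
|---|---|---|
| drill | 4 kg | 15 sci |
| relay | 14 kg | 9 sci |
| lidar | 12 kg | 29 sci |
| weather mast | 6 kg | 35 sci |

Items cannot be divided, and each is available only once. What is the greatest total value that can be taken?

64 sci

Check high-value combinations within 18 kg:
- lidar+weather mast: mass 12+6=18, value 29+35=64
- drill+weather mast: mass 4+6=10, value 15+35=50
- drill+lidar: mass 4+12=16, value 15+29=44
- weather mast: mass 6, value 35
Best: 64 sci.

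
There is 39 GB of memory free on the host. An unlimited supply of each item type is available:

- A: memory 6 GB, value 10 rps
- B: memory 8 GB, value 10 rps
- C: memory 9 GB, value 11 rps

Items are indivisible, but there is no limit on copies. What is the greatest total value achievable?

Best value-per-unit is A at 10/6; filling with it alone gives 6×10 = 60.
Optimal mix: 5×A + 1×C → memory 39, value 61.

61 rps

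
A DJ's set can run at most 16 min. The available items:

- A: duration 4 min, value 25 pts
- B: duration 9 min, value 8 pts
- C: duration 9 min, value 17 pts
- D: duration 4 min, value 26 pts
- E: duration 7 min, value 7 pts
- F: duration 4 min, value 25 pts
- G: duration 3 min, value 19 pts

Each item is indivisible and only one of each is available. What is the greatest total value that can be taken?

Check high-value combinations within 16 min:
- A+D+F+G: duration 4+4+4+3=15, value 25+26+25+19=95
- A+D+F: duration 4+4+4=12, value 25+26+25=76
- A+D+G: duration 4+4+3=11, value 25+26+19=70
Best: 95 pts.

95 pts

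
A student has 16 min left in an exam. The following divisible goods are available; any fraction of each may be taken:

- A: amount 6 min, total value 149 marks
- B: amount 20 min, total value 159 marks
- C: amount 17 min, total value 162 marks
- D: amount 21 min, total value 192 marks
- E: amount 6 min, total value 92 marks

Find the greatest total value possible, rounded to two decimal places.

Take in order of value per unit:
- A (149/6 per unit): all 6 → value 149, running total 149.00
- E (92/6 per unit): all 6 → value 92, running total 241.00
- C (162/17 per unit): 4 of 17 → value 4×162/17 = 38.1176, running total 279.12
Total 279.12.

279.12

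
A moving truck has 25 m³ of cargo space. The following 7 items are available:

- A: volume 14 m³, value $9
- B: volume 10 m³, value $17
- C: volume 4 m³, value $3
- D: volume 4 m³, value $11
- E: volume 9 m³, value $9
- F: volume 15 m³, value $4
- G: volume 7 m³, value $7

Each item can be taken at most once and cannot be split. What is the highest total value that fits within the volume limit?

Check high-value combinations within 25 m³:
- B+C+D+G: volume 10+4+4+7=25, value 17+3+11+7=38
- B+D+E: volume 10+4+9=23, value 17+11+9=37
- B+D+G: volume 10+4+7=21, value 17+11+7=35
- B+C+D: volume 10+4+4=18, value 17+3+11=31
Best: $38.

$38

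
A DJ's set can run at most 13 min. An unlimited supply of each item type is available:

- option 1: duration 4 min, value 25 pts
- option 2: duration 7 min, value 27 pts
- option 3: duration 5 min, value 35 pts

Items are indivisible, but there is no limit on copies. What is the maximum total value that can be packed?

85 pts

Best value-per-unit is option 3 at 35/5; filling with it alone gives 2×35 = 70.
Optimal mix: 2×option 1 + 1×option 3 → duration 13, value 85.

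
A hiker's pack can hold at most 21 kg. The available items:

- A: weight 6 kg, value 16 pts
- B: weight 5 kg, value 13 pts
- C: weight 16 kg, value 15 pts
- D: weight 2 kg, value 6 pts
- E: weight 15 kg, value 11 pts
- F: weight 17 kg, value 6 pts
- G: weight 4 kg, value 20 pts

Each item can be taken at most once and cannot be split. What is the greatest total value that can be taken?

This is a 0/1 knapsack; check combinations near the capacity.
- A+B+D+G: weight 6+5+2+4=17, value 16+13+6+20=55
- A+B+G: weight 6+5+4=15, value 16+13+20=49
- A+D+G: weight 6+2+4=12, value 16+6+20=42
- B+D+G: weight 5+2+4=11, value 13+6+20=39
Best: 55 pts.

55 pts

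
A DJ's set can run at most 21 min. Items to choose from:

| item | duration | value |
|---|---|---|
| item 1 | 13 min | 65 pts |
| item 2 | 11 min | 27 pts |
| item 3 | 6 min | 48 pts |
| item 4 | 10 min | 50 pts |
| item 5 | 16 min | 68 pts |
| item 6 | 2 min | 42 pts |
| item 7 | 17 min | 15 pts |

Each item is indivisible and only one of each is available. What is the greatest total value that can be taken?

155 pts

Check high-value combinations within 21 min:
- item 1+item 3+item 6: duration 13+6+2=21, value 65+48+42=155
- item 3+item 4+item 6: duration 6+10+2=18, value 48+50+42=140
- item 2+item 3+item 6: duration 11+6+2=19, value 27+48+42=117
- item 1+item 3: duration 13+6=19, value 65+48=113
- item 5+item 6: duration 16+2=18, value 68+42=110
Best: 155 pts.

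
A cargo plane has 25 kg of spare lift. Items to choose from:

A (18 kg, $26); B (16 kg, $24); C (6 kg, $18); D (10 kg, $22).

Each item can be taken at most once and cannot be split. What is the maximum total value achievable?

Check high-value combinations within 25 kg:
- A+C: weight 18+6=24, value 26+18=44
- B+C: weight 16+6=22, value 24+18=42
- C+D: weight 6+10=16, value 18+22=40
Best: $44.

$44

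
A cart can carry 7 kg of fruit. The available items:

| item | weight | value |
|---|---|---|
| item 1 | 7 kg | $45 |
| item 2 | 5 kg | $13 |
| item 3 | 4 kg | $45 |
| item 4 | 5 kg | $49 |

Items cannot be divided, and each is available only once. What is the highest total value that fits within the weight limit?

Check high-value combinations within 7 kg:
- item 4: weight 5, value 49
- item 3: weight 4, value 45
- item 1: weight 7, value 45
Best: $49.

$49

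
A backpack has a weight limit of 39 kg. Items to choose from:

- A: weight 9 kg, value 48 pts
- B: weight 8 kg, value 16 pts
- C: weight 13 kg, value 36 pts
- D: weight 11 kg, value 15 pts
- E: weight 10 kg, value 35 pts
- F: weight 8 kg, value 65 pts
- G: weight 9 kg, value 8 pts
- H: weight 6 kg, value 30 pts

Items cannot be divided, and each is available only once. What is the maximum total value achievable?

Check high-value combinations within 39 kg:
- A+C+F+H: weight 9+13+8+6=36, value 48+36+65+30=179
- A+E+F+H: weight 9+10+8+6=33, value 48+35+65+30=178
- C+E+F+H: weight 13+10+8+6=37, value 36+35+65+30=166
- A+B+C+F: weight 9+8+13+8=38, value 48+16+36+65=165
Best: 179 pts.

179 pts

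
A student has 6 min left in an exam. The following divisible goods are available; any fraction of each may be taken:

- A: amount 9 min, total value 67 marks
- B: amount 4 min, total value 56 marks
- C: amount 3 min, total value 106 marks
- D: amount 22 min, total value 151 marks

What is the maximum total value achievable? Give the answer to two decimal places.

148.00

Take in order of value per unit:
- C (106/3 per unit): all 3 → value 106, running total 106.00
- B (56/4 per unit): 3 of 4 → value 3×56/4 = 42.0000, running total 148.00
Total 148.00.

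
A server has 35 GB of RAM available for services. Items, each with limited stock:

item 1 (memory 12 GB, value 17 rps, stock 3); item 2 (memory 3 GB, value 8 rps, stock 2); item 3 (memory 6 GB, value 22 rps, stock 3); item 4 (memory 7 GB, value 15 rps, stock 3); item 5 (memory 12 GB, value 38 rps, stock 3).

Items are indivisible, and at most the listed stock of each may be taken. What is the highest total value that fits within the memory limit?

112 rps

Top feasible selections:
- 1×item 2 + 3×item 3 + 1×item 5: memory 33, value 112
- 1×item 2 + 1×item 3 + 2×item 5: memory 33, value 106
- 1×item 2 + 2×item 3 + 1×item 4 + 1×item 5: memory 34, value 105
Best: 112 rps.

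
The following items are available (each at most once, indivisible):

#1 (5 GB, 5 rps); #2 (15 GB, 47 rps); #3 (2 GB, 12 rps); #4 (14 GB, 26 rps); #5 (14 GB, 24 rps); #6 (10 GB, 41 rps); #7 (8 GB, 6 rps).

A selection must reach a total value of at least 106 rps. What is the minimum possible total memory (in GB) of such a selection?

35

Subsets with value ≥ 106, sorted by total memory:
- #2+#3+#6+#7: memory 35, value 106
- #2+#4+#6: memory 39, value 114
Minimum memory: 35 GB.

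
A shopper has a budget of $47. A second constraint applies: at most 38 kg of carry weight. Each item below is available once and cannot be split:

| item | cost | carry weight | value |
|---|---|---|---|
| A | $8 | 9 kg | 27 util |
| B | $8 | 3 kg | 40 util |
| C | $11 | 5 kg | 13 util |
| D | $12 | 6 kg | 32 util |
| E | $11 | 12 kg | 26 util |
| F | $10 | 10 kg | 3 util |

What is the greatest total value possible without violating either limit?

125 util

Feasible sets respecting both limits:
- A+B+D+E: cost 39, carry weight 30, value 125
- A+B+C+D: cost 39, carry weight 23, value 112
- B+C+D+E: cost 42, carry weight 26, value 111
- A+B+C+E: cost 38, carry weight 29, value 106
Best: 125 util.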